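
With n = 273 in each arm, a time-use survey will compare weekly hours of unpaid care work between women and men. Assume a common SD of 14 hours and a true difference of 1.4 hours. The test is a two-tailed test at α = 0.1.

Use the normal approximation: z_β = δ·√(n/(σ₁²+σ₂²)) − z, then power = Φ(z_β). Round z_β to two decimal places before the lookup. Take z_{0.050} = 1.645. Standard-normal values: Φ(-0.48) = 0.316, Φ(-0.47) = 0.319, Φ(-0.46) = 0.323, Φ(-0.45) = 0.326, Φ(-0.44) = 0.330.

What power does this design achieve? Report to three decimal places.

Power ≈ 0.316

z_β = δ·√(n/(σ₁²+σ₂²)) − z_{α/2}
    = 1.4 · √(273/392) − 1.645
    = 1.4 · 0.83452 − 1.645
    = 1.1683 − 1.645 = -0.4767 → -0.48
Power = Φ(-0.48) = 0.316.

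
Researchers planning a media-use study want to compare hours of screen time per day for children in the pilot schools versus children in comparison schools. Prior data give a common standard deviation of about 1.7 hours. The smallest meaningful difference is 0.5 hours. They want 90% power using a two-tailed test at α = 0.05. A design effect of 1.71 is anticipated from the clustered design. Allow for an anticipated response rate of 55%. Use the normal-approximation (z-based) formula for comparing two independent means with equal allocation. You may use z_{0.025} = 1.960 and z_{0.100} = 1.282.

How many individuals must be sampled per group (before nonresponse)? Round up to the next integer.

n = (z_{α/2} + z_β)² · (σ₁² + σ₂²) / δ²
  = (1.960 + 1.282)² · (2·1.7² = 5.78) / 0.5²
  = 10.5106 · 5.78 / 0.25
  = 243.00
Design effect: 1.71 × 243.00 = 415.54.
Adjust for 55% response: 415.54 / 0.55 = 755.52.
Round up → n = 756 per group.

n = 756 per group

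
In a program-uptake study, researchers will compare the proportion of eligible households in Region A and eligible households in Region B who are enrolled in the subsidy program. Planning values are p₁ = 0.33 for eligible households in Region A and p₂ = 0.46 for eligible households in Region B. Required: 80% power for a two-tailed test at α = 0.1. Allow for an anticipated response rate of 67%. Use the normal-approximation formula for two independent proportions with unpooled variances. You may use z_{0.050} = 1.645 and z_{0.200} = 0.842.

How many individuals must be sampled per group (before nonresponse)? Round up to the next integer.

n = (z_{α/2} + z_β)² · [p₁(1−p₁) + p₂(1−p₂)] / (p₁ − p₂)²
  = (1.645 + 0.842)² · (0.33·0.67 + 0.46·0.54) / (-0.13)²
  = (2.487)² · (0.2211 + 0.2484) / 0.0169
  = 6.1852 · 0.4695 / 0.0169
  = 171.83
Adjust for 67% response: 171.83 / 0.67 = 256.46.
Round up → n = 257 per group.

n = 257 per group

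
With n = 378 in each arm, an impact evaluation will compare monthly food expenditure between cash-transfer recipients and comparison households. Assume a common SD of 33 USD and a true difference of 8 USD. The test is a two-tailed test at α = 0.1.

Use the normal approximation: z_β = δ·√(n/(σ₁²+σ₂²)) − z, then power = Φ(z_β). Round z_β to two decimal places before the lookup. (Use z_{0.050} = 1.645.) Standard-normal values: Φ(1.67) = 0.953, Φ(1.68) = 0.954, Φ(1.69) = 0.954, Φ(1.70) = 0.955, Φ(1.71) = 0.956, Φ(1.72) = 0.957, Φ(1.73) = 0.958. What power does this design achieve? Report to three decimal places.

z_β = δ·√(n/(σ₁²+σ₂²)) − z_{α/2}
    = 8 · √(378/2178) − 1.645
    = 8 · 0.41660 − 1.645
    = 3.3328 − 1.645 = 1.6878 → 1.69
Power = Φ(1.69) = 0.954.

Power ≈ 0.954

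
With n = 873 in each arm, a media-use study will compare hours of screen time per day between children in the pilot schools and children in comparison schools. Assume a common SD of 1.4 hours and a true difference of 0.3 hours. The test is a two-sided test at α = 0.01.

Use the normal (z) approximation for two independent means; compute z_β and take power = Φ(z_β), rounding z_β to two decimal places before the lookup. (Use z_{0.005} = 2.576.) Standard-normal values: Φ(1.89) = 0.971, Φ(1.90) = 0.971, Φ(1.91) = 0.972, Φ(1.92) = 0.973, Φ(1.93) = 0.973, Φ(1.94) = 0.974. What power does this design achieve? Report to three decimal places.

Power ≈ 0.971

z_β = δ·√(n/(σ₁²+σ₂²)) − z_{α/2}
    = 0.3 · √(873/3.92) − 2.576
    = 0.3 · 14.92327 − 2.576
    = 4.4770 − 2.576 = 1.9010 → 1.90
Power = Φ(1.90) = 0.971.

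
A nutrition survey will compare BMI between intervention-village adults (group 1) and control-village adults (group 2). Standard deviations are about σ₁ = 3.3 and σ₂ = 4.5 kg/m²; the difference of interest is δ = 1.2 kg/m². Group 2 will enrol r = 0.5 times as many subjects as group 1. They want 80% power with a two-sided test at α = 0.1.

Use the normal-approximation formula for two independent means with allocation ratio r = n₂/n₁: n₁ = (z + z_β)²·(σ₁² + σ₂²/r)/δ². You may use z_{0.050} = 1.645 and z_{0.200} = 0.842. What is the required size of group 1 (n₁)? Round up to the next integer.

n₁ = (z_{α/2} + z_β)² · (σ₁² + σ₂²/r) / δ²
   = (1.645 + 0.842)² · (3.3² + 4.5²/0.5) / 1.2²
   = 6.1852 · (10.89 + 40.5) / 1.44
   = 6.1852 · 51.39 / 1.44
   = 220.73
Round up → n₁ = 221; n₂ = r·n₁ = 0.5 × 221 = 111.

n₁ = 221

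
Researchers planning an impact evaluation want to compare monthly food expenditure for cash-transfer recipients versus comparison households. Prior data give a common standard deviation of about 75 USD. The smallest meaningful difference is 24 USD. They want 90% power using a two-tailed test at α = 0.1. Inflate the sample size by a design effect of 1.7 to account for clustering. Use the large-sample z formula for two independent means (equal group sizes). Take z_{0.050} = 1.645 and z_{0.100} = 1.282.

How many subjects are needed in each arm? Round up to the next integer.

n = 285 per group

n = (z_{α/2} + z_β)² · (σ₁² + σ₂²) / δ²
  = (1.645 + 1.282)² · (2·75² = 11250) / 24²
  = 8.5673 · 11250 / 576
  = 167.33
Design effect: 1.7 × 167.33 = 284.46.
Round up → n = 285 per group.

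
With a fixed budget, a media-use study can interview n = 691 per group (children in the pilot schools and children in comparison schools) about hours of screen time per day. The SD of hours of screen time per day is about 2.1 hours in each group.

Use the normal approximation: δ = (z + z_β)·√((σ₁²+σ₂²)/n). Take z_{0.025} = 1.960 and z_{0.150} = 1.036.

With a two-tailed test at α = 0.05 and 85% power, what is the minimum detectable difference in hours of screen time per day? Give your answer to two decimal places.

δ = (z_{α/2} + z_β) · √((σ₁²+σ₂²)/n)
  = (1.960 + 1.036) · √(8.82/691)
  = 2.996 · √0.01276
  = 2.996 · 0.1130
  = 0.3385

Minimum detectable difference ≈ 0.34 hours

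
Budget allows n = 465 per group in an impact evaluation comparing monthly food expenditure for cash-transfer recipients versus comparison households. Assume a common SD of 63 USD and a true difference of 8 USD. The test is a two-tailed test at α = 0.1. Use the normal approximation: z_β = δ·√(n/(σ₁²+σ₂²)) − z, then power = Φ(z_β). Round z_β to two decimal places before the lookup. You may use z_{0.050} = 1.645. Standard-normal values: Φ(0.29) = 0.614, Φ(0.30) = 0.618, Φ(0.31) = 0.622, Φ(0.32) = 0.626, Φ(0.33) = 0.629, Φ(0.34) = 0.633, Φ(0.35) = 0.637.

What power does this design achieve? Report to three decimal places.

Power ≈ 0.614

z_β = δ·√(n/(σ₁²+σ₂²)) − z_{α/2}
    = 8 · √(465/7938) − 1.645
    = 8 · 0.24203 − 1.645
    = 1.9362 − 1.645 = 0.2912 → 0.29
Power = Φ(0.29) = 0.614.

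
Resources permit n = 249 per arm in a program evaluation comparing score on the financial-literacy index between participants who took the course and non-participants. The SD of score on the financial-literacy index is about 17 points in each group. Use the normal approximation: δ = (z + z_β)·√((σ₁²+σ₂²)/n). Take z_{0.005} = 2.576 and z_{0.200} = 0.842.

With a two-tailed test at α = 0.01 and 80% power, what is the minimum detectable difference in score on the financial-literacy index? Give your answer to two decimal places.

δ = (z_{α/2} + z_β) · √((σ₁²+σ₂²)/n)
  = (2.576 + 0.842) · √(578/249)
  = 3.418 · √2.3213
  = 3.418 · 1.5236
  = 5.2076

Minimum detectable difference ≈ 5.21 points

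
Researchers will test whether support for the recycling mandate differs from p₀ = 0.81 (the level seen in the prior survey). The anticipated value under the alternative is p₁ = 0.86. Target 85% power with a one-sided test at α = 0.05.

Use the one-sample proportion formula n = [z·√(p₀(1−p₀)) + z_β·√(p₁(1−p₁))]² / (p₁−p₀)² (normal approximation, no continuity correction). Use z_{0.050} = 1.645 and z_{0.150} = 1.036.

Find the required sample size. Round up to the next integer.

n = [z_α·√(p₀q₀) + z_β·√(p₁q₁)]² / (p₁ − p₀)²
  = [1.645·√(0.81·0.19) + 1.036·√(0.86·0.14)]² / (0.05)²
  = [1.645·0.3923 + 1.036·0.3470]² / 0.0025
  = [1.0048]² / 0.0025
  = 403.86
Round up → n = 404.

n = 404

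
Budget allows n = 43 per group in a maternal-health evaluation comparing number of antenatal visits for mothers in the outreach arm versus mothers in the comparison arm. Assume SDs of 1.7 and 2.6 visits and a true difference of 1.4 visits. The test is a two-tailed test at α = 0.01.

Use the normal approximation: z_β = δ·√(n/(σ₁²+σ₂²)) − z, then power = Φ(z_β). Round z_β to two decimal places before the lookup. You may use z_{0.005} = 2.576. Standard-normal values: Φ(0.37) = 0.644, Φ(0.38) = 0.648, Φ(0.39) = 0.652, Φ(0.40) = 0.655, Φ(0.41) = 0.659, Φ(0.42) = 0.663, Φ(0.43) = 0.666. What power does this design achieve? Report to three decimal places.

Power ≈ 0.648

z_β = δ·√(n/(σ₁²+σ₂²)) − z_{α/2}
    = 1.4 · √(43/9.65) − 2.576
    = 1.4 · 2.11091 − 2.576
    = 2.9553 − 2.576 = 0.3793 → 0.38
Power = Φ(0.38) = 0.648.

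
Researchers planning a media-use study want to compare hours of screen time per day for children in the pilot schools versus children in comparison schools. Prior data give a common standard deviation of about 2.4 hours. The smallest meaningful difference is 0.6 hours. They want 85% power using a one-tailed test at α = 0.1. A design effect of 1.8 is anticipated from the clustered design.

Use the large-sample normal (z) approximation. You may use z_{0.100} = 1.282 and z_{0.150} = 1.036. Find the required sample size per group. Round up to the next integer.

n = 310 per group

n = (z_α + z_β)² · (σ₁² + σ₂²) / δ²
  = (1.282 + 1.036)² · (2·2.4² = 11.52) / 0.6²
  = 5.3731 · 11.52 / 0.36
  = 171.94
Design effect: 1.8 × 171.94 = 309.49.
Round up → n = 310 per group.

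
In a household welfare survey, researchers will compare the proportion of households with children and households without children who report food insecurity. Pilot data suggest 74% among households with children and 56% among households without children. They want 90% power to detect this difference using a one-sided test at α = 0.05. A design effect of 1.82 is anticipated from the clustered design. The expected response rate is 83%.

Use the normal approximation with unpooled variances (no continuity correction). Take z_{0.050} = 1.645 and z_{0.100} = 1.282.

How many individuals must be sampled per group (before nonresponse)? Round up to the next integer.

n = (z_α + z_β)² · [p₁(1−p₁) + p₂(1−p₂)] / (p₁ − p₂)²
  = (1.645 + 1.282)² · (0.74·0.26 + 0.56·0.44) / (0.18)²
  = (2.927)² · (0.1924 + 0.2464) / 0.0324
  = 8.5673 · 0.4388 / 0.0324
  = 116.03
Design effect: 1.82 × 116.03 = 211.17.
Adjust for 83% response: 211.17 / 0.83 = 254.43.
Round up → n = 255 per group.

n = 255 per group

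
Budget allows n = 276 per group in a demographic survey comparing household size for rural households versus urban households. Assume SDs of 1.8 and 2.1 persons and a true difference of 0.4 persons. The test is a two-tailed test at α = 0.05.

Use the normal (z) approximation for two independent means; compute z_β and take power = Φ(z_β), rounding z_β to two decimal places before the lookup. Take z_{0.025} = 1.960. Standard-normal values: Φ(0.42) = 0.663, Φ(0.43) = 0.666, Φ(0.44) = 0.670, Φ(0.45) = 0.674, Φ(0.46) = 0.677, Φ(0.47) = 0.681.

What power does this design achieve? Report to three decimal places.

Power ≈ 0.670

z_β = δ·√(n/(σ₁²+σ₂²)) − z_{α/2}
    = 0.4 · √(276/7.65) − 1.960
    = 0.4 · 6.00653 − 1.960
    = 2.4026 − 1.960 = 0.4426 → 0.44
Power = Φ(0.44) = 0.670.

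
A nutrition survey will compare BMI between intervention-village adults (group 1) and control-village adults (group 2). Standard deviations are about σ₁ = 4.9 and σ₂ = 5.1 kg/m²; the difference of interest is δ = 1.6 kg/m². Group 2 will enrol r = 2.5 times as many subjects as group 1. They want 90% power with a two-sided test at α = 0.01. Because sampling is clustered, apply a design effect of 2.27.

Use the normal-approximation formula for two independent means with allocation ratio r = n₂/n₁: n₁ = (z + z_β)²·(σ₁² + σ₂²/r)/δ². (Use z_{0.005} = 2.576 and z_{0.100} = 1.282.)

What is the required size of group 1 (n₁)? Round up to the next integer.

n₁ = 455

n₁ = (z_{α/2} + z_β)² · (σ₁² + σ₂²/r) / δ²
   = (2.576 + 1.282)² · (4.9² + 5.1²/2.5) / 1.6²
   = 14.8842 · (24.01 + 10.404) / 2.56
   = 14.8842 · 34.414 / 2.56
   = 200.09
Design effect: 2.27 × 200.09 = 454.20.
Round up → n₁ = 455; n₂ = r·n₁ = 2.5 × 455 = 1138.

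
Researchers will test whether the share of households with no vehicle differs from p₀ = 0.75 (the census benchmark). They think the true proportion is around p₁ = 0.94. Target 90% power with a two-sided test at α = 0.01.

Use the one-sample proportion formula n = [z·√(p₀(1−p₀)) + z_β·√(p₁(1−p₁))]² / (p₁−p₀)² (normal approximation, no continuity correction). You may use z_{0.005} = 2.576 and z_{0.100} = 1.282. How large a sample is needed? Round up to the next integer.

n = 56

n = [z_{α/2}·√(p₀q₀) + z_β·√(p₁q₁)]² / (p₁ − p₀)²
  = [2.576·√(0.75·0.25) + 1.282·√(0.94·0.06)]² / (0.19)²
  = [2.576·0.4330 + 1.282·0.2375]² / 0.0361
  = [1.4199]² / 0.0361
  = 55.85
Round up → n = 56.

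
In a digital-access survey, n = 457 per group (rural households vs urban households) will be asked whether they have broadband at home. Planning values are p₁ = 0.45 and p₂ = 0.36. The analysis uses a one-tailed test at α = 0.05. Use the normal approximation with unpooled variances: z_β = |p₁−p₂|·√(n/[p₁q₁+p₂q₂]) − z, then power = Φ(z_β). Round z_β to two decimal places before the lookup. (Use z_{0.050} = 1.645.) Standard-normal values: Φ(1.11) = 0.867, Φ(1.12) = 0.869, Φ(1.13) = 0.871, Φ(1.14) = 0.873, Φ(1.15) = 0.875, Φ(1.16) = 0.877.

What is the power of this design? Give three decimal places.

z_β = |p₁−p₂|·√(n/[p₁q₁+p₂q₂]) − z_α
    = 0.09 · √(457/0.4779) − 1.645
    = 0.09 · 30.9236 − 1.645
    = 2.7831 − 1.645 = 1.1381 → 1.14
Power = Φ(1.14) = 0.873.

Power ≈ 0.873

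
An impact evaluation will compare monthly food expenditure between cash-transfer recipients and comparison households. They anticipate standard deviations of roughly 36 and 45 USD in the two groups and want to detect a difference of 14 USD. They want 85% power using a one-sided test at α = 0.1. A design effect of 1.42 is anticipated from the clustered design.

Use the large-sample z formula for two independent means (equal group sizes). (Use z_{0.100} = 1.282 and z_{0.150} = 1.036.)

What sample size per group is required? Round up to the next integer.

n = 130 per group

n = (z_α + z_β)² · (σ₁² + σ₂²) / δ²
  = (1.282 + 1.036)² · (36² + 45² = 3321) / 14²
  = 5.3731 · 3321 / 196
  = 91.04
Design effect: 1.42 × 91.04 = 129.28.
Round up → n = 130 per group.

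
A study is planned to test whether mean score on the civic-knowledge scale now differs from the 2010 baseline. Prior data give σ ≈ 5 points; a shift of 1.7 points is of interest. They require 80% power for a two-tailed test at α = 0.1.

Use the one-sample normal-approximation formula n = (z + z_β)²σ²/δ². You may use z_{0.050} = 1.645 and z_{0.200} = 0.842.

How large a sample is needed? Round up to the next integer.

n = 54

n = (z_{α/2} + z_β)² · σ² / δ²
  = (1.645 + 0.842)² · 5² / 1.7²
  = 6.1852 · 25 / 2.89
  = 53.50
Round up → n = 54.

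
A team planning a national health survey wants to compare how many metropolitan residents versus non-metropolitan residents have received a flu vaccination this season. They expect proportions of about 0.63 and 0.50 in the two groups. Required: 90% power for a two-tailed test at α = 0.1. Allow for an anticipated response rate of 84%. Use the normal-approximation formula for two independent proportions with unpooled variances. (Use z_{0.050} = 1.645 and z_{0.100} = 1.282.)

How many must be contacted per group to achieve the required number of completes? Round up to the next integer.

n = 292 per group

n = (z_{α/2} + z_β)² · [p₁(1−p₁) + p₂(1−p₂)] / (p₁ − p₂)²
  = (1.645 + 1.282)² · (0.63·0.37 + 0.50·0.50) / (0.13)²
  = (2.927)² · (0.2331 + 0.2500) / 0.0169
  = 8.5673 · 0.4831 / 0.0169
  = 244.90
Adjust for 84% response: 244.90 / 0.84 = 291.55.
Round up → n = 292 per group.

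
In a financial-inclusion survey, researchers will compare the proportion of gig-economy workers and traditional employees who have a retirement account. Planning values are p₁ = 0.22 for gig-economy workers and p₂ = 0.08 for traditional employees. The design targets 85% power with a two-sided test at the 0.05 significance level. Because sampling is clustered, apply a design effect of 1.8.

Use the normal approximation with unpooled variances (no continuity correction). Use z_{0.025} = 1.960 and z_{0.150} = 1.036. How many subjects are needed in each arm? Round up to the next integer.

n = 203 per group

n = (z_{α/2} + z_β)² · [p₁(1−p₁) + p₂(1−p₂)] / (p₁ − p₂)²
  = (1.960 + 1.036)² · (0.22·0.78 + 0.08·0.92) / (0.14)²
  = (2.996)² · (0.1716 + 0.0736) / 0.0196
  = 8.9760 · 0.2452 / 0.0196
  = 112.29
Design effect: 1.8 × 112.29 = 202.13.
Round up → n = 203 per group.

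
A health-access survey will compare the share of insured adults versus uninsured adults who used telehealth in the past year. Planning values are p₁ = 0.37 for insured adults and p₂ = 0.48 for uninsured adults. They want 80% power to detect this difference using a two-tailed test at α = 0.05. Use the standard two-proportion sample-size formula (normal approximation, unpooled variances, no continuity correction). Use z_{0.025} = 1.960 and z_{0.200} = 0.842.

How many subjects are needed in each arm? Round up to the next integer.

n = (z_{α/2} + z_β)² · [p₁(1−p₁) + p₂(1−p₂)] / (p₁ − p₂)²
  = (1.960 + 0.842)² · (0.37·0.63 + 0.48·0.52) / (-0.11)²
  = (2.802)² · (0.2331 + 0.2496) / 0.0121
  = 7.8512 · 0.4827 / 0.0121
  = 313.20
Round up → n = 314 per group.

n = 314 per group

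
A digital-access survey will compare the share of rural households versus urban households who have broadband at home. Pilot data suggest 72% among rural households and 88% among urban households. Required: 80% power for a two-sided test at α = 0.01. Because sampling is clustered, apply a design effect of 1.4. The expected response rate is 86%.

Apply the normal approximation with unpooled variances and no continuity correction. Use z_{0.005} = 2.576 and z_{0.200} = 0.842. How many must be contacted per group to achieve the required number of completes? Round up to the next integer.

n = 229 per group

n = (z_{α/2} + z_β)² · [p₁(1−p₁) + p₂(1−p₂)] / (p₁ − p₂)²
  = (2.576 + 0.842)² · (0.72·0.28 + 0.88·0.12) / (-0.16)²
  = (3.418)² · (0.2016 + 0.1056) / 0.0256
  = 11.6827 · 0.3072 / 0.0256
  = 140.19
Design effect: 1.4 × 140.19 = 196.27.
Adjust for 86% response: 196.27 / 0.86 = 228.22.
Round up → n = 229 per group.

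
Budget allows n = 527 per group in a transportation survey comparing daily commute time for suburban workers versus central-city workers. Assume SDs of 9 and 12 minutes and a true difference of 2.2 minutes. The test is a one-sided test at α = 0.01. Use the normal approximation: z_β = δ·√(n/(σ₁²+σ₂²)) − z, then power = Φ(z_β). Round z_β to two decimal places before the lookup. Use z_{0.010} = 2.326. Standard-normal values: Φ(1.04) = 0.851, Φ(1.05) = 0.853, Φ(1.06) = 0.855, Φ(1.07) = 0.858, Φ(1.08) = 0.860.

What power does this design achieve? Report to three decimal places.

Power ≈ 0.851

z_β = δ·√(n/(σ₁²+σ₂²)) − z_α
    = 2.2 · √(527/225) − 2.326
    = 2.2 · 1.53043 − 2.326
    = 3.3670 − 2.326 = 1.0410 → 1.04
Power = Φ(1.04) = 0.851.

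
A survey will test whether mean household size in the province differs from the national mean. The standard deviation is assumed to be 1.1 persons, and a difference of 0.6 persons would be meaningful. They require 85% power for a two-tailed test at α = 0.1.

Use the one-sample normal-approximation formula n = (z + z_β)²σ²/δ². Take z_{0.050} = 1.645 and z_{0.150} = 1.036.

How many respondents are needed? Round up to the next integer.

n = (z_{α/2} + z_β)² · σ² / δ²
  = (1.645 + 1.036)² · 1.1² / 0.6²
  = 7.1878 · 1.21 / 0.36
  = 24.16
Round up → n = 25.

n = 25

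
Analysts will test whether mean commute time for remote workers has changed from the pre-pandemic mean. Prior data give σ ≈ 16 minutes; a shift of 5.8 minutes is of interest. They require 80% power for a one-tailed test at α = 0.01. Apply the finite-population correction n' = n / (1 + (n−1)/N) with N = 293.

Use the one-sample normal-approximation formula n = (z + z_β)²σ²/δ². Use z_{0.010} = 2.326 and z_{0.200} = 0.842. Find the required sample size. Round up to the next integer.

n = 61

n = (z_α + z_β)² · σ² / δ²
  = (2.326 + 0.842)² · 16² / 5.8²
  = 10.0362 · 256 / 33.64
  = 76.38
Finite-population correction (N = 293): 76.38 / (1 + (76.38 − 1)/293) = 60.75.
Round up → n = 61.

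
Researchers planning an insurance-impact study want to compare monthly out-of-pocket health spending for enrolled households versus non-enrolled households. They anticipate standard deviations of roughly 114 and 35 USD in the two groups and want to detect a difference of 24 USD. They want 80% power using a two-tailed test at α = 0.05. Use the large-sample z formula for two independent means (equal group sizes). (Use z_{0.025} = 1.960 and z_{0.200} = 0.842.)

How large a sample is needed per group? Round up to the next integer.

n = 194 per group

n = (z_{α/2} + z_β)² · (σ₁² + σ₂²) / δ²
  = (1.960 + 0.842)² · (114² + 35² = 14221) / 24²
  = 7.8512 · 14221 / 576
  = 193.84
Round up → n = 194 per group.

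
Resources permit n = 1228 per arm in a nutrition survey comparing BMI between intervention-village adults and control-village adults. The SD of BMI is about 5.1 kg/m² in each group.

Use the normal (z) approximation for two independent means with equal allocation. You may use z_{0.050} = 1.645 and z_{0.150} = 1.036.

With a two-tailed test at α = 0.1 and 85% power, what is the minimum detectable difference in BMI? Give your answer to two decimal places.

Minimum detectable difference ≈ 0.55 kg/m²

δ = (z_{α/2} + z_β) · √((σ₁²+σ₂²)/n)
  = (1.645 + 1.036) · √(52.02/1228)
  = 2.681 · √0.04236
  = 2.681 · 0.2058
  = 0.5518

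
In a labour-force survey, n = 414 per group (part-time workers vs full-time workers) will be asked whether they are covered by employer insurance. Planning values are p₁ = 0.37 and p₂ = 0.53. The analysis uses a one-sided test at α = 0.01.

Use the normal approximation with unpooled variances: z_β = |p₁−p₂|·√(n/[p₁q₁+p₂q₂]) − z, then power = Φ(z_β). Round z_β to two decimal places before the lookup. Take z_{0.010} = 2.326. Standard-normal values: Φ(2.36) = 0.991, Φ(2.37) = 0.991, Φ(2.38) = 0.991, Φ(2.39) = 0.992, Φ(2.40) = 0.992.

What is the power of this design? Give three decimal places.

Power ≈ 0.991

z_β = |p₁−p₂|·√(n/[p₁q₁+p₂q₂]) − z_α
    = 0.16 · √(414/0.4822) − 2.326
    = 0.16 · 29.3013 − 2.326
    = 4.6882 − 2.326 = 2.3622 → 2.36
Power = Φ(2.36) = 0.991.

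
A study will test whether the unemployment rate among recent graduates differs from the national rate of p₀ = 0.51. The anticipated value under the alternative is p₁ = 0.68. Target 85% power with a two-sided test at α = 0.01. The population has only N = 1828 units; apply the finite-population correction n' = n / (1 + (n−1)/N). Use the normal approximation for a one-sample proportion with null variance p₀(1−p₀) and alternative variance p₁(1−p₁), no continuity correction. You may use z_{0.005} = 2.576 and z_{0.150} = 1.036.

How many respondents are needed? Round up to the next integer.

n = [z_{α/2}·√(p₀q₀) + z_β·√(p₁q₁)]² / (p₁ − p₀)²
  = [2.576·√(0.51·0.49) + 1.036·√(0.68·0.32)]² / (0.17)²
  = [2.576·0.4999 + 1.036·0.4665]² / 0.0289
  = [1.7710]² / 0.0289
  = 108.53
Finite-population correction (N = 1828): 108.53 / (1 + (108.53 − 1)/1828) = 102.50.
Round up → n = 103.

n = 103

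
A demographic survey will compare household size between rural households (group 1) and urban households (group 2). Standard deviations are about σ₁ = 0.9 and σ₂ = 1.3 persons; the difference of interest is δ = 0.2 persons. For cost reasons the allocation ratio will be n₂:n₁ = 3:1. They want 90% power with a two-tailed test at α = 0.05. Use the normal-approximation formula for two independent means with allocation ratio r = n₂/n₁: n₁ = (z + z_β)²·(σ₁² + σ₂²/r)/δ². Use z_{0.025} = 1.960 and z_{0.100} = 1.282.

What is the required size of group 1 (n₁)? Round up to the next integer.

n₁ = (z_{α/2} + z_β)² · (σ₁² + σ₂²/r) / δ²
   = (1.960 + 1.282)² · (0.9² + 1.3²/3) / 0.2²
   = 10.5106 · (0.81 + 0.56333) / 0.04
   = 10.5106 · 1.3733 / 0.04
   = 360.86
Round up → n₁ = 361; n₂ = r·n₁ = 3 × 361 = 1083.

n₁ = 361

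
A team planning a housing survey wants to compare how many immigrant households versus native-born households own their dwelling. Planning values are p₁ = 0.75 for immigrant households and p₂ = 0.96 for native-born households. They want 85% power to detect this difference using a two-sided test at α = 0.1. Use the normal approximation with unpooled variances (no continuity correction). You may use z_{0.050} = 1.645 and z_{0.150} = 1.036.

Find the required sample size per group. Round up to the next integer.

n = 37 per group

n = (z_{α/2} + z_β)² · [p₁(1−p₁) + p₂(1−p₂)] / (p₁ − p₂)²
  = (1.645 + 1.036)² · (0.75·0.25 + 0.96·0.04) / (-0.21)²
  = (2.681)² · (0.1875 + 0.0384) / 0.0441
  = 7.1878 · 0.2259 / 0.0441
  = 36.82
Round up → n = 37 per group.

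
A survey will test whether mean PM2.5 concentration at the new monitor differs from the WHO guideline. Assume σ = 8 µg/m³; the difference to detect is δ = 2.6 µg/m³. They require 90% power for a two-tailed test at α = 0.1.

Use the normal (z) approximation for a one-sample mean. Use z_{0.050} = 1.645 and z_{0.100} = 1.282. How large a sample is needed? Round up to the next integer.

n = (z_{α/2} + z_β)² · σ² / δ²
  = (1.645 + 1.282)² · 8² / 2.6²
  = 8.5673 · 64 / 6.76
  = 81.11
Round up → n = 82.

n = 82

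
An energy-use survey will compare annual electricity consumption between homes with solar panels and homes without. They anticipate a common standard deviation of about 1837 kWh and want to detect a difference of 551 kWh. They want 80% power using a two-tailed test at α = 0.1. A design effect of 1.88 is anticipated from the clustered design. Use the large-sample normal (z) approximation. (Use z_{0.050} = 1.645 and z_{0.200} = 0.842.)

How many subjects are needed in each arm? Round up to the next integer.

n = (z_{α/2} + z_β)² · (σ₁² + σ₂²) / δ²
  = (1.645 + 0.842)² · (2·1837² = 6749138) / 551²
  = 6.1852 · 6749138 / 303601
  = 137.50
Design effect: 1.88 × 137.50 = 258.50.
Round up → n = 259 per group.

n = 259 per group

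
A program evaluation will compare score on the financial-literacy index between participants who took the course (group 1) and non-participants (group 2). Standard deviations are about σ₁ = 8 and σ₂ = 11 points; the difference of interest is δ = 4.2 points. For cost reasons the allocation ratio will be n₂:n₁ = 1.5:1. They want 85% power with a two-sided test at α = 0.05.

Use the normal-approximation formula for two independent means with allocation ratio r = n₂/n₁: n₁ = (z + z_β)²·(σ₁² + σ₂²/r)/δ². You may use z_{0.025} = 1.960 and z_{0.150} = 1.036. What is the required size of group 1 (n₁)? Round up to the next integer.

n₁ = 74

n₁ = (z_{α/2} + z_β)² · (σ₁² + σ₂²/r) / δ²
   = (1.960 + 1.036)² · (8² + 11²/1.5) / 4.2²
   = 8.9760 · (64 + 80.6667) / 17.64
   = 8.9760 · 144.6667 / 17.64
   = 73.61
Round up → n₁ = 74; n₂ = r·n₁ = 1.5 × 74 = 111.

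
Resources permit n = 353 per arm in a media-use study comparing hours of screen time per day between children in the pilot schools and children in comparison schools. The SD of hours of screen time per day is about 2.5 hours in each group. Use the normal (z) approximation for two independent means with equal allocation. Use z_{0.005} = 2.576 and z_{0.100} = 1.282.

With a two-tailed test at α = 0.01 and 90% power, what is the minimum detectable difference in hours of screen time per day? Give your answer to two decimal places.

Minimum detectable difference ≈ 0.73 hours

δ = (z_{α/2} + z_β) · √((σ₁²+σ₂²)/n)
  = (2.576 + 1.282) · √(12.5/353)
  = 3.858 · √0.03541
  = 3.858 · 0.1882
  = 0.7260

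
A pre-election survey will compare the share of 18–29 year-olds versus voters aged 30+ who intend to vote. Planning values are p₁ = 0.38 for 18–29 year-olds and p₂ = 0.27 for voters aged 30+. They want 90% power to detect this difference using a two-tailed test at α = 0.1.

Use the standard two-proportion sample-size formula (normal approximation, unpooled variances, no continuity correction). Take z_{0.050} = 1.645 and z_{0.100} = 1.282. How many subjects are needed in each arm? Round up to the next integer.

n = (z_{α/2} + z_β)² · [p₁(1−p₁) + p₂(1−p₂)] / (p₁ − p₂)²
  = (1.645 + 1.282)² · (0.38·0.62 + 0.27·0.73) / (0.11)²
  = (2.927)² · (0.2356 + 0.1971) / 0.0121
  = 8.5673 · 0.4327 / 0.0121
  = 306.37
Round up → n = 307 per group.

n = 307 per group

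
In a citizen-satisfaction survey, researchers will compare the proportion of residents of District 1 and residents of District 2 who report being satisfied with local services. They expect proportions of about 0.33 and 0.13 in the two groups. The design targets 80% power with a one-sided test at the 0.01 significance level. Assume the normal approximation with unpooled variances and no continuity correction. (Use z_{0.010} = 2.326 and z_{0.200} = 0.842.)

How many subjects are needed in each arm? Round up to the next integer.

n = (z_α + z_β)² · [p₁(1−p₁) + p₂(1−p₂)] / (p₁ − p₂)²
  = (2.326 + 0.842)² · (0.33·0.67 + 0.13·0.87) / (0.20)²
  = (3.168)² · (0.2211 + 0.1131) / 0.0400
  = 10.0362 · 0.3342 / 0.0400
  = 83.85
Round up → n = 84 per group.

n = 84 per group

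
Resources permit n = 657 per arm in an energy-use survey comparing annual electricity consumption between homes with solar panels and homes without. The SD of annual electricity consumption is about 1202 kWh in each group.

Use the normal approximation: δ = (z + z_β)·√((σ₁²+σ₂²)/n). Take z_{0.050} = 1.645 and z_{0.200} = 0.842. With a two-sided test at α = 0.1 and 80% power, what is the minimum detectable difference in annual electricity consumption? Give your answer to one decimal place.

Minimum detectable difference ≈ 164.9 kWh

δ = (z_{α/2} + z_β) · √((σ₁²+σ₂²)/n)
  = (1.645 + 0.842) · √(2889608/657)
  = 2.487 · √4398.2
  = 2.487 · 66.3188
  = 164.9349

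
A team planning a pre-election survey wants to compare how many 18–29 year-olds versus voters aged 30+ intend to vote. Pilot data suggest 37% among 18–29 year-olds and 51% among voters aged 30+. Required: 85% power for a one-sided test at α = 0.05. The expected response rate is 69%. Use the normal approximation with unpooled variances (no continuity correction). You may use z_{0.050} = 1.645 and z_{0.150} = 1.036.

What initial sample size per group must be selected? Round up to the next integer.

n = (z_α + z_β)² · [p₁(1−p₁) + p₂(1−p₂)] / (p₁ − p₂)²
  = (1.645 + 1.036)² · (0.37·0.63 + 0.51·0.49) / (-0.14)²
  = (2.681)² · (0.2331 + 0.2499) / 0.0196
  = 7.1878 · 0.4830 / 0.0196
  = 177.13
Adjust for 69% response: 177.13 / 0.69 = 256.71.
Round up → n = 257 per group.

n = 257 per group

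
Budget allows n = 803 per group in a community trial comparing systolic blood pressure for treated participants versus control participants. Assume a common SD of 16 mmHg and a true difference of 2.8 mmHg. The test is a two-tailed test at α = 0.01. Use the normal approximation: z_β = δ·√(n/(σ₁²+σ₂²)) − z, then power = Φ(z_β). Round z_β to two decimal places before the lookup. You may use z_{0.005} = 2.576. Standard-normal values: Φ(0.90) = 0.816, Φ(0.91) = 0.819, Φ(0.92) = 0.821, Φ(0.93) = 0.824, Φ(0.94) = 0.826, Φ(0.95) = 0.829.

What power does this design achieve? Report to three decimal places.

Power ≈ 0.824

z_β = δ·√(n/(σ₁²+σ₂²)) − z_{α/2}
    = 2.8 · √(803/512) − 2.576
    = 2.8 · 1.25234 − 2.576
    = 3.5066 − 2.576 = 0.9306 → 0.93
Power = Φ(0.93) = 0.824.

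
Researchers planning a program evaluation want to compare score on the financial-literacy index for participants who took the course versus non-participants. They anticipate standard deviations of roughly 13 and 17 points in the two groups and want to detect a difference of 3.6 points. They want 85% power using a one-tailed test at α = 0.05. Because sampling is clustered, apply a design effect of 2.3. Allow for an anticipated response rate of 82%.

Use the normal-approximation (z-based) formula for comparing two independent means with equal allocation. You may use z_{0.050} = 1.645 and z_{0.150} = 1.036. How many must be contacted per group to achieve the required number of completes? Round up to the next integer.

n = 713 per group

n = (z_α + z_β)² · (σ₁² + σ₂²) / δ²
  = (1.645 + 1.036)² · (13² + 17² = 458) / 3.6²
  = 7.1878 · 458 / 12.96
  = 254.01
Design effect: 2.3 × 254.01 = 584.23.
Adjust for 82% response: 584.23 / 0.82 = 712.47.
Round up → n = 713 per group.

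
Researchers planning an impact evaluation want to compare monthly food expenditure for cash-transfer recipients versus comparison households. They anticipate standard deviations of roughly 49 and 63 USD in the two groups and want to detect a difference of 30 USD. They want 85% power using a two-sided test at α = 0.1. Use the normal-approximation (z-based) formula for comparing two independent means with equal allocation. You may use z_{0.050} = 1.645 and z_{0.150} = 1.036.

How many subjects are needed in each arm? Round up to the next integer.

n = 51 per group

n = (z_{α/2} + z_β)² · (σ₁² + σ₂²) / δ²
  = (1.645 + 1.036)² · (49² + 63² = 6370) / 30²
  = 7.1878 · 6370 / 900
  = 50.87
Round up → n = 51 per group.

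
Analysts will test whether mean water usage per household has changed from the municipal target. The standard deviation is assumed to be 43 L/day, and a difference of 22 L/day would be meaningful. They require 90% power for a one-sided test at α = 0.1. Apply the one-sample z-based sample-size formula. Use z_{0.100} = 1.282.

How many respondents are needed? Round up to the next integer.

n = (z_α + z_β)² · σ² / δ²
  = (1.282 + 1.282)² · 43² / 22²
  = 6.5741 · 1849 / 484
  = 25.11
Round up → n = 26.

n = 26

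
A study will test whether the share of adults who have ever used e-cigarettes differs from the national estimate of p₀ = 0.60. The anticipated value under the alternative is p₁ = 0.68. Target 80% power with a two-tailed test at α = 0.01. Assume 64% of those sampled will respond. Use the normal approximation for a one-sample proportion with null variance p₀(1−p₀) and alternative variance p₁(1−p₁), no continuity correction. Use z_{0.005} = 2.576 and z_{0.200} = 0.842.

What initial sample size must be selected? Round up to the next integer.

n = 669

n = [z_{α/2}·√(p₀q₀) + z_β·√(p₁q₁)]² / (p₁ − p₀)²
  = [2.576·√(0.60·0.40) + 0.842·√(0.68·0.32)]² / (0.08)²
  = [2.576·0.4899 + 0.842·0.4665]² / 0.0064
  = [1.6548]² / 0.0064
  = 427.84
Adjust for 64% response: 427.84 / 0.64 = 668.51.
Round up → n = 669.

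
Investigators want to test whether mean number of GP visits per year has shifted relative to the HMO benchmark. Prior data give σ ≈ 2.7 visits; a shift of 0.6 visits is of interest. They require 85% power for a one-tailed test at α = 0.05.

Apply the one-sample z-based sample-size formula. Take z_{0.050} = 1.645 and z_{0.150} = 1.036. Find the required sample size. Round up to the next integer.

n = 146

n = (z_α + z_β)² · σ² / δ²
  = (1.645 + 1.036)² · 2.7² / 0.6²
  = 7.1878 · 7.29 / 0.36
  = 145.55
Round up → n = 146.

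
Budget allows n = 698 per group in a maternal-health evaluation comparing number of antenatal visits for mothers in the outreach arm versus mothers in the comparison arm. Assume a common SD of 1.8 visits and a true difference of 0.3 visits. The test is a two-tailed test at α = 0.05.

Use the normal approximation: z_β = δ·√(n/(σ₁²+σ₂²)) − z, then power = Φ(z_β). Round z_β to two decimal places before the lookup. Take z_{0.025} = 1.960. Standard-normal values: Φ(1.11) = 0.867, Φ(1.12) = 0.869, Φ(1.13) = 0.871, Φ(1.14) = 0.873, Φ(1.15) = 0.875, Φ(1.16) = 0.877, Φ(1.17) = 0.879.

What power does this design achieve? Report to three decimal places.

Power ≈ 0.875

z_β = δ·√(n/(σ₁²+σ₂²)) − z_{α/2}
    = 0.3 · √(698/6.48) − 1.960
    = 0.3 · 10.37863 − 1.960
    = 3.1136 − 1.960 = 1.1536 → 1.15
Power = Φ(1.15) = 0.875.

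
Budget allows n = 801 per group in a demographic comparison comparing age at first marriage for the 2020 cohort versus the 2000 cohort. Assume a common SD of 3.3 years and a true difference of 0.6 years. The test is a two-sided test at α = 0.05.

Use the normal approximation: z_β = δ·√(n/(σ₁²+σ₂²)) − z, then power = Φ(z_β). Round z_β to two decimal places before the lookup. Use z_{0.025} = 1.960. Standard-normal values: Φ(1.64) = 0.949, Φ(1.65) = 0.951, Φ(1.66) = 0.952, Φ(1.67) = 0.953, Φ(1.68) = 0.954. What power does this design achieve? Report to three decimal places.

z_β = δ·√(n/(σ₁²+σ₂²)) − z_{α/2}
    = 0.6 · √(801/21.78) − 1.960
    = 0.6 · 6.06439 − 1.960
    = 3.6386 − 1.960 = 1.6786 → 1.68
Power = Φ(1.68) = 0.954.

Power ≈ 0.954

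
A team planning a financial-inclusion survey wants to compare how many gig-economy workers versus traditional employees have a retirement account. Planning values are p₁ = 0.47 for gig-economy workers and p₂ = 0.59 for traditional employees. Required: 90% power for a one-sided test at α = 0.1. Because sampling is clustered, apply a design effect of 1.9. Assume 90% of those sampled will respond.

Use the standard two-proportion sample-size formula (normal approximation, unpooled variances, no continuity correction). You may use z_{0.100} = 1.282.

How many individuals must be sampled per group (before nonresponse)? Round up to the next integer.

n = 474 per group

n = (z_α + z_β)² · [p₁(1−p₁) + p₂(1−p₂)] / (p₁ − p₂)²
  = (1.282 + 1.282)² · (0.47·0.53 + 0.59·0.41) / (-0.12)²
  = (2.564)² · (0.2491 + 0.2419) / 0.0144
  = 6.5741 · 0.4910 / 0.0144
  = 224.16
Design effect: 1.9 × 224.16 = 425.90.
Adjust for 90% response: 425.90 / 0.90 = 473.22.
Round up → n = 474 per group.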